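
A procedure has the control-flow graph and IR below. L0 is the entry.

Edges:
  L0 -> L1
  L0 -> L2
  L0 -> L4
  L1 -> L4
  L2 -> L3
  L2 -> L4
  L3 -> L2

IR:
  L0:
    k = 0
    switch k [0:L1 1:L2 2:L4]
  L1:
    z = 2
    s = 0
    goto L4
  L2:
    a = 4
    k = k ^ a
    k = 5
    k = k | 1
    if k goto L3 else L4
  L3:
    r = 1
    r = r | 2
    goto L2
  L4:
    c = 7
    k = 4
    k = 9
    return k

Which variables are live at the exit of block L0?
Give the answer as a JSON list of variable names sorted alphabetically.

Answer: ["k"]

Derivation:
Per-block:
  L0: {k} / ∅
  L1: {s,z} / ∅
  L2: {a,k} / {k}
  L3: {r} / ∅
  L4: {c,k} / ∅

Backward fixpoint:
  live L0: ∅→{k}
  live L1: ∅→∅
  live L2: {k}→{k}
  live L3: {k}→{k}
  live L4: ∅→∅

live-out(L0) = ["k"]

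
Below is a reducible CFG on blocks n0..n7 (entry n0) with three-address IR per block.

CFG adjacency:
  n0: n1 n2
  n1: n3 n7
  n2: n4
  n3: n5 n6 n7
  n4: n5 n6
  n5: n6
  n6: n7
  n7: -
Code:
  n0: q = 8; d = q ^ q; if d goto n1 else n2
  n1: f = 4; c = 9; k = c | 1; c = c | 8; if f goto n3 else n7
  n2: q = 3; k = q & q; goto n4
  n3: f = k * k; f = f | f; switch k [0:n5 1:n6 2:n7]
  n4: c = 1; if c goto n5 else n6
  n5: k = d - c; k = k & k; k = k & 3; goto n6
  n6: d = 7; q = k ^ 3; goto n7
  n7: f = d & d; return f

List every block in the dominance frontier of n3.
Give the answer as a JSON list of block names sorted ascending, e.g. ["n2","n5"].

idom tree: n1←n0 n2←n0 n3←n1 n4←n2 n5←n0 n6←n0 n7←n0
Dom∩ at merges:
  n5: preds {n3,n4}: {n0,n1,n3} ∩ {n0,n2,n4} = {n0}; idom=n0
  n6: preds {n3,n4,n5}: {n0,n1,n3} ∩ {n0,n2,n4} ∩ {n0,n5} = {n0}; idom=n0
  n7: preds {n1,n3,n6}: {n0,n1} ∩ {n0,n1,n3} ∩ {n0,n6} = {n0}; idom=n0

Frontier:
  join n5 pred n3: n3→n1 stop@n0
  join n5 pred n4: n4→n2 stop@n0
  join n6 pred n3: n3→n1 stop@n0
  join n6 pred n4: n4→n2 stop@n0
  join n6 pred n5: n5 stop@n0
  join n7 pred n1: n1 stop@n0
  join n7 pred n3: n3→n1 stop@n0
  join n7 pred n6: n6 stop@n0
  n0: DF=∅
  n1: DF={n5,n6,n7}
  n2: DF={n5,n6}
  n3: DF={n5,n6,n7}
  n4: DF={n5,n6}
  n5: DF={n6}
  n6: DF={n7}
  n7: DF=∅

DF(n3) = ["n5", "n6", "n7"]

Answer: ["n5", "n6", "n7"]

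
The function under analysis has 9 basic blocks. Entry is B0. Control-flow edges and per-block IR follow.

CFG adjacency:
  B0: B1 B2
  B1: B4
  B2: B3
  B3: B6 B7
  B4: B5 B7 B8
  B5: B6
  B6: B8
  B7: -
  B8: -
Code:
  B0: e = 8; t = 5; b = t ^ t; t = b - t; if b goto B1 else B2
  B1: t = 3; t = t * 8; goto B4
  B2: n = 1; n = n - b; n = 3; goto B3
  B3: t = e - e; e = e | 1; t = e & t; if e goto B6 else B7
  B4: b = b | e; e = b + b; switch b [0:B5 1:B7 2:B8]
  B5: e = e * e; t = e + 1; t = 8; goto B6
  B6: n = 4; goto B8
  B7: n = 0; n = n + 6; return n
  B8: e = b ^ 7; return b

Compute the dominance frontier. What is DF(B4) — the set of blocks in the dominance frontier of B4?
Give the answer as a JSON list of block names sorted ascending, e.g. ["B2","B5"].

Answer: ["B6", "B7", "B8"]

Working:
idom tree: B1←B0 B2←B0 B3←B2 B4←B1 B5←B4 B6←B0 B7←B0 B8←B0
Dom∩ at merges:
  B6: preds {B3,B5}: {B0,B2,B3} ∩ {B0,B1,B4,B5} = {B0}; idom=B0
  B7: preds {B3,B4}: {B0,B2,B3} ∩ {B0,B1,B4} = {B0}; idom=B0
  B8: preds {B4,B6}: {B0,B1,B4} ∩ {B0,B6} = {B0}; idom=B0

Frontier:
  B6←B3: walk B3→B2 to B0
  B6←B5: walk B5→B4→B1 to B0
  B7←B3: walk B3→B2 to B0
  B7←B4: walk B4→B1 to B0
  B8←B4: walk B4→B1 to B0
  B8←B6: walk B6 to B0
  B0: DF=∅
  B1: DF={B6,B7,B8}
  B2: DF={B6,B7}
  B3: DF={B6,B7}
  B4: DF={B6,B7,B8}
  B5: DF={B6}
  B6: DF={B8}
  B7: DF=∅
  B8: DF=∅

DF(B4) = ["B6", "B7", "B8"]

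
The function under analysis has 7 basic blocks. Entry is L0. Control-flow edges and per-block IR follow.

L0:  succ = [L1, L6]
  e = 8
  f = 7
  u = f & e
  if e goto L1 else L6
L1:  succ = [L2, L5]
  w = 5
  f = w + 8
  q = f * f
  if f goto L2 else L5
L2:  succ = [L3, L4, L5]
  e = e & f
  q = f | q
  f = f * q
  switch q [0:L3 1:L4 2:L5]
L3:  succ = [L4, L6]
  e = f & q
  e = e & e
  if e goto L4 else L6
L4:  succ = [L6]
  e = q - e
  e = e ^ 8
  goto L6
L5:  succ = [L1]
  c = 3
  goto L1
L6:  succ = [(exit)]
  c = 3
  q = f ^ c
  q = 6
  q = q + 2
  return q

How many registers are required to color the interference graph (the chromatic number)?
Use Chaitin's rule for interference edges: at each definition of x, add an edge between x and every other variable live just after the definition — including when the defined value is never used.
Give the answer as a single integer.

Answer: 3

Analysis:
Block summaries:
  L0 def {e,f,u} use ∅
  L1 def {f,q,w} use ∅
  L2 def {e,f,q} use {e,f,q}
  L3 def {e} use {f,q}
  L4 def {e} use {e,q}
  L5 def {c} use ∅
  L6 def {c,q} use {f}

Backward fixpoint:
  live L0: ∅→{e,f}
  live L1: {e}→{e,f,q}
  live L2: {e,f,q}→{e,f,q}
  live L3: {f,q}→{e,f,q}
  live L4: {e,f,q}→{f}
  live L5: {e}→{e}
  live L6: {f}→∅

Conflict graph:
  c: {e,f}
  e: {c,f,q,u,w}
  f: {c,e,q,u}
  q: {e,f}
  u: {e,f}
  w: {e}

Chromatic number:
  clique {c,e,f} ⇒ need ≥ 3
  assign c→c2 e→c0 f→c1 q→c2 u→c2 w→c1 — no edge inside a register ⇒ χ ≤ 3
  χ = 3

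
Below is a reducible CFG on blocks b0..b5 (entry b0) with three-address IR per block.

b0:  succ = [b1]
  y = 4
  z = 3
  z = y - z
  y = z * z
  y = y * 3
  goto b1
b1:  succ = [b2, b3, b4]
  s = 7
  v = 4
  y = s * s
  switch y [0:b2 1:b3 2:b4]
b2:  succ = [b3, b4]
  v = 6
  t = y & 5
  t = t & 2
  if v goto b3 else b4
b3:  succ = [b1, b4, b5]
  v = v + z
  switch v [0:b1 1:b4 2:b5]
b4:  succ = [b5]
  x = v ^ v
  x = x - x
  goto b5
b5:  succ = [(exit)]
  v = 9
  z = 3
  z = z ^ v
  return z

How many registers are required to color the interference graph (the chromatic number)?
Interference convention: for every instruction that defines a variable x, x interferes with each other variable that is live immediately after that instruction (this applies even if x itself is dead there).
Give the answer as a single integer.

Answer: 3

Derivation:
Per-block:
  b0: def={y,z} ue=∅
  b1: def={s,v,y} ue=∅
  b2: def={t,v} ue={y}
  b3: def={v} ue={v,z}
  b4: def={x} ue={v}
  b5: def={v,z} ue=∅

Backward fixpoint:
  live b0: ∅→{z}
  live b1: {z}→{v,y,z}
  live b2: {y,z}→{v,z}
  live b3: {v,z}→{v,z}
  live b4: {v}→∅
  live b5: ∅→∅

Interference:
  s — {v,z}
  t — {v,z}
  v — {s,t,y,z}
  x — ∅
  y — {v,z}
  z — {s,t,v,y}

Registers:
  {s,v,z} pairwise interfere (3-clique) ⇒ χ ≥ 3
  3-colouring: R0={v,x}  R1={z}  R2={s,t,y}
  χ = 3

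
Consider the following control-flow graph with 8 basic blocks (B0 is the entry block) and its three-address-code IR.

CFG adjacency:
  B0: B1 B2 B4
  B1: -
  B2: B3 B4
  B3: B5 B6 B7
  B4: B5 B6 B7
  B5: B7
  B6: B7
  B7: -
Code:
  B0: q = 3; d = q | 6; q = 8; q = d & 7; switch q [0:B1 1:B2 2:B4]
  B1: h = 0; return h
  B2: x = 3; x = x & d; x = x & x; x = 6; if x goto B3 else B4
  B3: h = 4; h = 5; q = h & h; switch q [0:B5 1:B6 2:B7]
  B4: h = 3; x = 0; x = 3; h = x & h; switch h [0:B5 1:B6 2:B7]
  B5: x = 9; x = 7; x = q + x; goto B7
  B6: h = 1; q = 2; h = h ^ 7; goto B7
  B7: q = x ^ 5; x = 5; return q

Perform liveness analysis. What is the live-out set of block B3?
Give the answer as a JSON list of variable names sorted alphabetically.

Answer: ["q", "x"]

Derivation:
def/use:
  B0 def {d,q} use ∅
  B1 def {h} use ∅
  B2 def {x} use {d}
  B3 def {h,q} use ∅
  B4 def {h,x} use ∅
  B5 def {x} use {q}
  B6 def {h,q} use ∅
  B7 def {q,x} use {x}

Backward fixpoint:
  B0 li=∅ lo={d,q}
  B1 li=∅ lo=∅
  B2 li={d,q} lo={q,x}
  B3 li={x} lo={q,x}
  B4 li={q} lo={q,x}
  B5 li={q} lo={x}
  B6 li={x} lo={x}
  B7 li={x} lo=∅

live-out(B3) = ["q", "x"]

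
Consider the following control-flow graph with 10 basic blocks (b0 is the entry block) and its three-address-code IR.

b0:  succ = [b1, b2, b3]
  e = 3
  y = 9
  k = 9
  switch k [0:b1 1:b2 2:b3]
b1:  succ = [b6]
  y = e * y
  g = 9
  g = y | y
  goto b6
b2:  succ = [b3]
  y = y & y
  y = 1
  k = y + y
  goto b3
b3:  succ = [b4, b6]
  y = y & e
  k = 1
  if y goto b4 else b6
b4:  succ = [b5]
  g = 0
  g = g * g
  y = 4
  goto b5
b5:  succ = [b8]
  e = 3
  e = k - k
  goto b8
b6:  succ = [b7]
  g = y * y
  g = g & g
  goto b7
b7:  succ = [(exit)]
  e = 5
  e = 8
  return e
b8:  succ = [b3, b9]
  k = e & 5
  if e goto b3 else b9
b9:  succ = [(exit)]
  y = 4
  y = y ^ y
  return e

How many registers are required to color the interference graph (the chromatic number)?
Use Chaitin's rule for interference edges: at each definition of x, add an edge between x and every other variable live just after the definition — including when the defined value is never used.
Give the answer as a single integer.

Block summaries:
  b0 def {e,k,y} use ∅
  b1 def {g,y} use {e,y}
  b2 def {k,y} use {y}
  b3 def {k,y} use {e,y}
  b4 def {g,y} use ∅
  b5 def {e} use {k}
  b6 def {g} use {y}
  b7 def {e} use ∅
  b8 def {k} use {e}
  b9 def {y} use {e}

Live sets:
  live b0: ∅→{e,y}
  live b1: {e,y}→{y}
  live b2: {e,y}→{e,y}
  live b3: {e,y}→{k,y}
  live b4: {k}→{k,y}
  live b5: {k,y}→{e,y}
  live b6: {y}→∅
  live b7: ∅→∅
  live b8: {e,y}→{e,y}
  live b9: {e}→∅

Interfere edges:
  e↔{k,y}
  g↔{k,y}
  k↔{e,g,y}
  y↔{e,g,k}

Registers:
  lower bound: {e,k,y} mutually conflict ⇒ χ ≥ 3
  assign e→c2 g→c2 k→c0 y→c1 — no edge inside a register ⇒ χ ≤ 3
  χ = 3

Answer: 3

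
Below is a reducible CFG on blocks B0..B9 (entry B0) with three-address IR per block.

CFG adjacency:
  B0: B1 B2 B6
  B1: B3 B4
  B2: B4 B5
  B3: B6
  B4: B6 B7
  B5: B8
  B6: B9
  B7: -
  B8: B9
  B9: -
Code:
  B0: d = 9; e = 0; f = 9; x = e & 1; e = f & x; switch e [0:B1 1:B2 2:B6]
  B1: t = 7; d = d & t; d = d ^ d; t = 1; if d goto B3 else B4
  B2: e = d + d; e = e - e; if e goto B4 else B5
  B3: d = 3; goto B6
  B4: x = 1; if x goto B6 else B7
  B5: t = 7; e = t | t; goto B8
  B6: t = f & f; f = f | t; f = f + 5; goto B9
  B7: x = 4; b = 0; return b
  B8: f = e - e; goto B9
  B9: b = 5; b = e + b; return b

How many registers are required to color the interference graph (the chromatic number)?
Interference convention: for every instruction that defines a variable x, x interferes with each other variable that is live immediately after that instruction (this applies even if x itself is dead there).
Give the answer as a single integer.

Block summaries:
  B0: {d,e,f,x} / ∅
  B1: {d,t} / {d}
  B2: {e} / {d}
  B3: {d} / ∅
  B4: {x} / ∅
  B5: {e,t} / ∅
  B6: {f,t} / {f}
  B7: {b,x} / ∅
  B8: {f} / {e}
  B9: {b} / {e}

Backward fixpoint:
  live B0: ∅→{d,e,f}
  live B1: {d,e,f}→{e,f}
  live B2: {d,f}→{e,f}
  live B3: {e,f}→{e,f}
  live B4: {e,f}→{e,f}
  live B5: ∅→{e}
  live B6: {e,f}→{e}
  live B7: ∅→∅
  live B8: {e}→{e}
  live B9: {e}→∅

Interfere edges:
  b: {e}
  d: {e,f,t,x}
  e: {b,d,f,t,x}
  f: {d,e,t,x}
  t: {d,e,f}
  x: {d,e,f}

Chromatic number:
  {d,e,f,t} pairwise interfere (4-clique) ⇒ χ ≥ 4
  assign b→r1 d→r1 e→r0 f→r2 t→r3 x→r3 — no edge inside a register ⇒ χ ≤ 4
  χ = 4

Answer: 4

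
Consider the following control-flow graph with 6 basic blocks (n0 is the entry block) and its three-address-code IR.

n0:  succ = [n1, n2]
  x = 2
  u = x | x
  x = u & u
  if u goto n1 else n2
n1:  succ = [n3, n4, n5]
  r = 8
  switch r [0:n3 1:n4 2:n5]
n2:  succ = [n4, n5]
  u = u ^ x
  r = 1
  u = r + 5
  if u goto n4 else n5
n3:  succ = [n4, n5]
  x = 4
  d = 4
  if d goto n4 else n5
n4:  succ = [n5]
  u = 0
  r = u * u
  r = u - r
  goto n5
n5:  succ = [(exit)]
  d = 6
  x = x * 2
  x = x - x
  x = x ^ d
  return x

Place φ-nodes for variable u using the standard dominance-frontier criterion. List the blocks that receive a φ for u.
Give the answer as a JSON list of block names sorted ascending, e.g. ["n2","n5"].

Answer: ["n4", "n5"]

Working:
idom tree: n1←n0 n2←n0 n3←n1 n4←n0 n5←n0
Join-block Dom:
  n4: preds {n1,n2,n3}: {n0,n1} ∩ {n0,n2} ∩ {n0,n1,n3} = {n0}; idom=n0
  n5: preds {n1,n2,n3,n4}: {n0,n1} ∩ {n0,n2} ∩ {n0,n1,n3} ∩ {n0,n4} = {n0}; idom=n0

DF derivation:
  join n4 pred n1: n1 stop@n0
  join n4 pred n2: n2 stop@n0
  join n4 pred n3: n3→n1 stop@n0
  join n5 pred n1: n1 stop@n0
  join n5 pred n2: n2 stop@n0
  join n5 pred n3: n3→n1 stop@n0
  join n5 pred n4: n4 stop@n0
  DF(n0)=∅
  DF(n1)={n4,n5}
  DF(n2)={n4,n5}
  DF(n3)={n4,n5}
  DF(n4)={n5}
  DF(n5)=∅

φ for u: defs {n0,n2,n4}
  DF⁺ = {n4,n5}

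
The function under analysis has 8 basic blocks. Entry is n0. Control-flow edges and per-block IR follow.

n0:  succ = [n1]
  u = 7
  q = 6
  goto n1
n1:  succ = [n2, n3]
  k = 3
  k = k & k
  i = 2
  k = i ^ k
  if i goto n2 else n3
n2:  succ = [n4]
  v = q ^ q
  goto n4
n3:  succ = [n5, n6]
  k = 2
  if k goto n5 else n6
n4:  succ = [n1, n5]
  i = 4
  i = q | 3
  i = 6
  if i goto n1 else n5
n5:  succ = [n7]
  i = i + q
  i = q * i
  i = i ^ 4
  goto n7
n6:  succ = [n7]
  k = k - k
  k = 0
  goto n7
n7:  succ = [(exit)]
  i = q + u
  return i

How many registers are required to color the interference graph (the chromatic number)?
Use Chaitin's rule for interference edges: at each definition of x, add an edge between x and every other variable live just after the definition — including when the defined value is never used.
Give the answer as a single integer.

Answer: 4

Analysis:
Block summaries:
  n0: def={q,u} ue=∅
  n1: def={i,k} ue=∅
  n2: def={v} ue={q}
  n3: def={k} ue=∅
  n4: def={i} ue={q}
  n5: def={i} ue={i,q}
  n6: def={k} ue={k}
  n7: def={i} ue={q,u}

Live sets:
  n0 li=∅ lo={q,u}
  n1 li={q,u} lo={i,q,u}
  n2 li={q,u} lo={q,u}
  n3 li={i,q,u} lo={i,k,q,u}
  n4 li={q,u} lo={i,q,u}
  n5 li={i,q,u} lo={q,u}
  n6 li={k,q,u} lo={q,u}
  n7 li={q,u} lo=∅

Interfere edges:
  i: {k,q,u}
  k: {i,q,u}
  q: {i,k,u,v}
  u: {i,k,q,v}
  v: {q,u}

Registers:
  clique {i,k,q,u} ⇒ need ≥ 4
  assign i→R2 k→R3 q→R0 u→R1 v→R2 — no edge inside a register ⇒ χ ≤ 4
  χ = 4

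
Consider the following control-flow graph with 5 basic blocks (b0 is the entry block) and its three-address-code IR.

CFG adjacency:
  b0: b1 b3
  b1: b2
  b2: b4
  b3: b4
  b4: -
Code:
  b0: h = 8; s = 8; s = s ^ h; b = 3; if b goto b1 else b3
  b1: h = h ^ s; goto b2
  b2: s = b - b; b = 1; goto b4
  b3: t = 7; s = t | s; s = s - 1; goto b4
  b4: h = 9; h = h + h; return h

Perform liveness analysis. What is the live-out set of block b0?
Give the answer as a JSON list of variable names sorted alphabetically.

Answer: ["b", "h", "s"]

Analysis:
Block summaries:
  b0: {b,h,s} / ∅
  b1: {h} / {h,s}
  b2: {b,s} / {b}
  b3: {s,t} / {s}
  b4: {h} / ∅

Backward fixpoint:
  live b0: ∅→{b,h,s}
  live b1: {b,h,s}→{b}
  live b2: {b}→∅
  live b3: {s}→∅
  live b4: ∅→∅

live-out(b0) = ["b", "h", "s"]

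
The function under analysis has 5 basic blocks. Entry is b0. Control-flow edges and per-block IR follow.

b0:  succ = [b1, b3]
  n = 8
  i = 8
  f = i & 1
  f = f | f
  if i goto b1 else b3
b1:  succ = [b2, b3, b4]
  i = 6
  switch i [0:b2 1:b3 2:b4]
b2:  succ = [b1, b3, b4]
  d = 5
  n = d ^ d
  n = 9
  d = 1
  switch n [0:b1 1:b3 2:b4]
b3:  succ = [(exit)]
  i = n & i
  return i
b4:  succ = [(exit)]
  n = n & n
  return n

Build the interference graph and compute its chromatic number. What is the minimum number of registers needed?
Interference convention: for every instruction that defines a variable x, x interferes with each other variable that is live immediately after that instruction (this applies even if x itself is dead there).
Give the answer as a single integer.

Answer: 3

Derivation:
def/use:
  b0: def={f,i,n} ue=∅
  b1: def={i} ue=∅
  b2: def={d,n} ue=∅
  b3: def={i} ue={i,n}
  b4: def={n} ue={n}

Liveness:
  live b0: ∅→{i,n}
  live b1: {n}→{i,n}
  live b2: {i}→{i,n}
  live b3: {i,n}→∅
  live b4: {n}→∅

Interfere edges:
  d — {i,n}
  f — {i,n}
  i — {d,f,n}
  n — {d,f,i}

Registers:
  lower bound: {d,i,n} mutually conflict ⇒ χ ≥ 3
  assign d→c2 f→c2 i→c0 n→c1 — no edge inside a register ⇒ χ ≤ 3
  χ = 3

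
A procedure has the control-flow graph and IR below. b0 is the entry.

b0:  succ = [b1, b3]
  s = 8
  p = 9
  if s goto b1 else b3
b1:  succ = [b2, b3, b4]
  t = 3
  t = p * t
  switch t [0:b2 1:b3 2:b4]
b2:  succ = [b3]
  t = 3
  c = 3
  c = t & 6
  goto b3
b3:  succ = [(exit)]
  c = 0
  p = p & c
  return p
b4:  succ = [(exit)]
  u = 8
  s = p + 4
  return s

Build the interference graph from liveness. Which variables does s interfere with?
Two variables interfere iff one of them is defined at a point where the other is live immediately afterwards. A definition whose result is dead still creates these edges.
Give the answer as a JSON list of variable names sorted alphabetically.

Block summaries:
  b0: def={p,s} ue=∅
  b1: def={t} ue={p}
  b2: def={c,t} ue=∅
  b3: def={c,p} ue={p}
  b4: def={s,u} ue={p}

Backward fixpoint:
  b0: in=∅ out={p}
  b1: in={p} out={p}
  b2: in={p} out={p}
  b3: in={p} out=∅
  b4: in={p} out=∅

Conflict graph:
  c — {p,t}
  p — {c,s,t,u}
  s — {p}
  t — {c,p}
  u — {p}

N(s) = ["p"]

Answer: ["p"]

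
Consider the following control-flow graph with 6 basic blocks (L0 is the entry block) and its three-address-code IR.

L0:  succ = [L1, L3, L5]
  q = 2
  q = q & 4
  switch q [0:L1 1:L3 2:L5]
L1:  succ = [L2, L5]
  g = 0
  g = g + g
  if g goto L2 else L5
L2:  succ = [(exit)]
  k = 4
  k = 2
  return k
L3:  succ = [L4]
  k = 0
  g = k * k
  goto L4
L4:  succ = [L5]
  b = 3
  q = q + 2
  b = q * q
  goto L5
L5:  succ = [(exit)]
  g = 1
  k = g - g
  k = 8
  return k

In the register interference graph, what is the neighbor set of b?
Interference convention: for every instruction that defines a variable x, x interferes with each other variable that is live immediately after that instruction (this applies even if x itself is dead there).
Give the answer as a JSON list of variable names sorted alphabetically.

Per-block:
  L0: {q} / ∅
  L1: {g} / ∅
  L2: {k} / ∅
  L3: {g,k} / ∅
  L4: {b,q} / {q}
  L5: {g,k} / ∅

Backward fixpoint:
  live L0: ∅→{q}
  live L1: ∅→∅
  live L2: ∅→∅
  live L3: {q}→{q}
  live L4: {q}→∅
  live L5: ∅→∅

Interfere edges:
  b: {q}
  g: {q}
  k: {q}
  q: {b,g,k}

N(b) = ["q"]

Answer: ["q"]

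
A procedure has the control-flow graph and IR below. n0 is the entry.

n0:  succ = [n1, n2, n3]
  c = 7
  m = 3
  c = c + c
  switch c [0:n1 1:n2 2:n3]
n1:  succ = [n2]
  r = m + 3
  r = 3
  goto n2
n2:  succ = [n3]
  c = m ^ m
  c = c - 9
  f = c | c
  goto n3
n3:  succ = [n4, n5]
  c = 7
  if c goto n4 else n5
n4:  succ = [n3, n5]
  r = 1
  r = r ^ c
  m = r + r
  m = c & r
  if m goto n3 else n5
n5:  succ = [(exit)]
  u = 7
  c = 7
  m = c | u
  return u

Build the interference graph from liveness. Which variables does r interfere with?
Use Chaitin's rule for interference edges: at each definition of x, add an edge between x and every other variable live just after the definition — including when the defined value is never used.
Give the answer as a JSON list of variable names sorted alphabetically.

Per-block:
  n0: {c,m} / ∅
  n1: {r} / {m}
  n2: {c,f} / {m}
  n3: {c} / ∅
  n4: {m,r} / {c}
  n5: {c,m,u} / ∅

Backward fixpoint:
  live n0: ∅→{m}
  live n1: {m}→{m}
  live n2: {m}→∅
  live n3: ∅→{c}
  live n4: {c}→∅
  live n5: ∅→∅

Conflict graph:
  c: {m,r,u}
  f: ∅
  m: {c,r,u}
  r: {c,m}
  u: {c,m}

N(r) = ["c", "m"]

Answer: ["c", "m"]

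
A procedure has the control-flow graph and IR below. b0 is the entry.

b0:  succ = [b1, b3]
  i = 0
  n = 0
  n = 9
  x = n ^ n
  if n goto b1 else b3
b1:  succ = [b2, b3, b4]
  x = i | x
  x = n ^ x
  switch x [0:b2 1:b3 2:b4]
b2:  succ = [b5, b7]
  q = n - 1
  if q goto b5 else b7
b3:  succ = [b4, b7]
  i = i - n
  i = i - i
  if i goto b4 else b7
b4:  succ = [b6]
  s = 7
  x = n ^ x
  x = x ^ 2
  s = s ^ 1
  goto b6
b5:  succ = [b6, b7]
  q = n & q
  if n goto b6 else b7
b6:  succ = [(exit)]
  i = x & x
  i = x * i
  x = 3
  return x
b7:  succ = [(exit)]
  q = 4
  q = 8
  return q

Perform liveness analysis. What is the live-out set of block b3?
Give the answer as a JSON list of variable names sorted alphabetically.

Answer: ["n", "x"]

Analysis:
def/use:
  b0 def {i,n,x} use ∅
  b1 def {x} use {i,n,x}
  b2 def {q} use {n}
  b3 def {i} use {i,n}
  b4 def {s,x} use {n,x}
  b5 def {q} use {n,q}
  b6 def {i,x} use {x}
  b7 def {q} use ∅

Liveness:
  b0: in=∅ out={i,n,x}
  b1: in={i,n,x} out={i,n,x}
  b2: in={n,x} out={n,q,x}
  b3: in={i,n,x} out={n,x}
  b4: in={n,x} out={x}
  b5: in={n,q,x} out={x}
  b6: in={x} out=∅
  b7: in=∅ out=∅

live-out(b3) = ["n", "x"]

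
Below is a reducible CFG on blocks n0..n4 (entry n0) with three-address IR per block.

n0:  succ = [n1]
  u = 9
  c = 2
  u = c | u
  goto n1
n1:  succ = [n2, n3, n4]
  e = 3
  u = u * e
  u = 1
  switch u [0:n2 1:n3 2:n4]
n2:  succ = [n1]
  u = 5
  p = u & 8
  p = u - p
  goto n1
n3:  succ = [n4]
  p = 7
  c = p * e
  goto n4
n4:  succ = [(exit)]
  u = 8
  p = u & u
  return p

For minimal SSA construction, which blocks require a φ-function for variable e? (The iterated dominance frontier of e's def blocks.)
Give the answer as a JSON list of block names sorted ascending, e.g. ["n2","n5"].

Answer: ["n1"]

Derivation:
idom tree: n1←n0 n2←n1 n3←n1 n4←n1
Dom at joins:
  n1: preds {n0,n2}: {n0} ∩ {n0,n1,n2} = {n0}; idom=n0
  n4: preds {n1,n3}: {n0,n1} ∩ {n0,n1,n3} = {n0,n1}; idom=n1

DF derivation:
  n1←n0: walk · to n0
  n1←n2: walk n2→n1 to n0
  n4←n1: walk · to n1
  n4←n3: walk n3 to n1
  DF(n0)=∅
  DF(n1)={n1}
  DF(n2)={n1}
  DF(n3)={n4}
  DF(n4)=∅

φ for e: defs {n1}
  DF⁺ = {n1}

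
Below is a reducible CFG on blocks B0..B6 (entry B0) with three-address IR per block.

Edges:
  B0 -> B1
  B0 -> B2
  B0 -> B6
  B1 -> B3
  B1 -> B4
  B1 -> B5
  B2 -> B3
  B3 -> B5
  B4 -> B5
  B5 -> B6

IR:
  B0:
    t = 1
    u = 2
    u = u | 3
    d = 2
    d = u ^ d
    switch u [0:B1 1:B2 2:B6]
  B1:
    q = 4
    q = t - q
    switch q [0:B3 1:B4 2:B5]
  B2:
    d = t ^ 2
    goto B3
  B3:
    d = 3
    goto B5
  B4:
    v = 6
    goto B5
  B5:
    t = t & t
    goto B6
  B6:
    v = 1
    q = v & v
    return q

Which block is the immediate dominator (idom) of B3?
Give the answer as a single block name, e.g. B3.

Answer: B0

Derivation:
idom tree: B1←B0 B2←B0 B3←B0 B4←B1 B5←B0 B6←B0
Join-block Dom:
  B3: preds {B1,B2}: {B0,B1} ∩ {B0,B2} = {B0}; idom=B0
  B5: preds {B1,B3,B4}: {B0,B1} ∩ {B0,B3} ∩ {B0,B1,B4} = {B0}; idom=B0
  B6: preds {B0,B5}: {B0} ∩ {B0,B5} = {B0}; idom=B0

idom(B3) = B0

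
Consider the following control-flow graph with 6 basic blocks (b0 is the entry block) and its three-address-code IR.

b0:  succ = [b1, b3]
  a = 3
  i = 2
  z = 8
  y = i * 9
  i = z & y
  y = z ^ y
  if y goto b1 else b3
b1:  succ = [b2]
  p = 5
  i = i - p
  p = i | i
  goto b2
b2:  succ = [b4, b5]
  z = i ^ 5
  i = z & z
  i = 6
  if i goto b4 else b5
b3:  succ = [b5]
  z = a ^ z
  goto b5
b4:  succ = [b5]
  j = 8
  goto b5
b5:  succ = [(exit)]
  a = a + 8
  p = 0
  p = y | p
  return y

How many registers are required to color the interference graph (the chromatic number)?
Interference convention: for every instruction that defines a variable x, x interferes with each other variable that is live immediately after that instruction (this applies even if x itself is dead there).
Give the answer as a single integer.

Block summaries:
  b0: def={a,i,y,z} ue=∅
  b1: def={i,p} ue={i}
  b2: def={i,z} ue={i}
  b3: def={z} ue={a,z}
  b4: def={j} ue=∅
  b5: def={a,p} ue={a,y}

Backward fixpoint:
  live b0: ∅→{a,i,y,z}
  live b1: {a,i,y}→{a,i,y}
  live b2: {a,i,y}→{a,y}
  live b3: {a,y,z}→{a,y}
  live b4: {a,y}→{a,y}
  live b5: {a,y}→∅

Interference:
  a↔{i,j,p,y,z}
  i↔{a,p,y,z}
  j↔{a,y}
  p↔{a,i,y}
  y↔{a,i,j,p,z}
  z↔{a,i,y}

Chromatic number:
  {a,i,p,y} pairwise interfere (4-clique) ⇒ χ ≥ 4
  assign a→r0 i→r2 j→r2 p→r3 y→r1 z→r3 — no edge inside a register ⇒ χ ≤ 4
  χ = 4

Answer: 4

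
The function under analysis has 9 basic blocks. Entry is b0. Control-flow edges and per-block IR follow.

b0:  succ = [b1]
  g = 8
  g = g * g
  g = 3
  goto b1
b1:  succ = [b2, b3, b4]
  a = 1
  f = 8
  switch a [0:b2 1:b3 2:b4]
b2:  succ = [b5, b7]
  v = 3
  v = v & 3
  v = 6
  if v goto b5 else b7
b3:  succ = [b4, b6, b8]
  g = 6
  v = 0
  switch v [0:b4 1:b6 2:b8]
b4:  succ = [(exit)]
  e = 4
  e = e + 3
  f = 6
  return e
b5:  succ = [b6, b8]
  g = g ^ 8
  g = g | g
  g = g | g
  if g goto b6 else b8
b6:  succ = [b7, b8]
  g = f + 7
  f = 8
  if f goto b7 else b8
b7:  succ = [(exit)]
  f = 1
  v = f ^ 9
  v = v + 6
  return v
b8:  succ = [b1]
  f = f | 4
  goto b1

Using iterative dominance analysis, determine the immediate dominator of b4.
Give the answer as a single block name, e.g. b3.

Answer: b1

Derivation:
idom tree: b1←b0 b2←b1 b3←b1 b4←b1 b5←b2 b6←b1 b7←b1 b8←b1
Dom∩ at merges:
  b1: preds {b0,b8}: {b0} ∩ {b0,b1,b8} = {b0}; idom=b0
  b4: preds {b1,b3}: {b0,b1} ∩ {b0,b1,b3} = {b0,b1}; idom=b1
  b6: preds {b3,b5}: {b0,b1,b3} ∩ {b0,b1,b2,b5} = {b0,b1}; idom=b1
  b7: preds {b2,b6}: {b0,b1,b2} ∩ {b0,b1,b6} = {b0,b1}; idom=b1
  b8: preds {b3,b5,b6}: {b0,b1,b3} ∩ {b0,b1,b2,b5} ∩ {b0,b1,b6} = {b0,b1}; idom=b1

idom(b4) = b1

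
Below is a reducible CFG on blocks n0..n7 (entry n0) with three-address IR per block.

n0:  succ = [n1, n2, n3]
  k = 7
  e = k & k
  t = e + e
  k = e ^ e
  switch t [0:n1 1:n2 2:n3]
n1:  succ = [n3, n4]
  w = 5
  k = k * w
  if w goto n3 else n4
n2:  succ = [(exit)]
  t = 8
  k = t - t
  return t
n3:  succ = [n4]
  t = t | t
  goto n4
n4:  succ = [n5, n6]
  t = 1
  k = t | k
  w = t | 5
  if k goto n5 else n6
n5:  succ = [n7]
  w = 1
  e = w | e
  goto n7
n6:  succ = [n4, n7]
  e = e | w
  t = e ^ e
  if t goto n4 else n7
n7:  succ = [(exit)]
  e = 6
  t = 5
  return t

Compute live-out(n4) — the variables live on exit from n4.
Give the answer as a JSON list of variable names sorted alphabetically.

Answer: ["e", "k", "w"]

Analysis:
Block summaries:
  n0 def {e,k,t} use ∅
  n1 def {k,w} use {k}
  n2 def {k,t} use ∅
  n3 def {t} use {t}
  n4 def {k,t,w} use {k}
  n5 def {e,w} use {e}
  n6 def {e,t} use {e,w}
  n7 def {e,t} use ∅

Liveness:
  n0: in=∅ out={e,k,t}
  n1: in={e,k,t} out={e,k,t}
  n2: in=∅ out=∅
  n3: in={e,k,t} out={e,k}
  n4: in={e,k} out={e,k,w}
  n5: in={e} out=∅
  n6: in={e,k,w} out={e,k}
  n7: in=∅ out=∅

live-out(n4) = ["e", "k", "w"]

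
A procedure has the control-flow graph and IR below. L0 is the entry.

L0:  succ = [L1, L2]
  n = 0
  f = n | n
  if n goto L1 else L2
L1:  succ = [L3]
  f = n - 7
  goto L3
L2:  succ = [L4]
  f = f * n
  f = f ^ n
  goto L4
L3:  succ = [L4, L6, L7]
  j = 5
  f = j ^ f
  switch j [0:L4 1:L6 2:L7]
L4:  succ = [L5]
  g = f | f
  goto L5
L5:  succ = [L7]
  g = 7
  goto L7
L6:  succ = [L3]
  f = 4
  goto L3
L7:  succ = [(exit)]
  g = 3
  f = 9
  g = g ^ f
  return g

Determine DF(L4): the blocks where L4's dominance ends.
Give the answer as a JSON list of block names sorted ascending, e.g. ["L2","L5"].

Answer: ["L7"]

Working:
idom tree: L1←L0 L2←L0 L3←L1 L4←L0 L5←L4 L6←L3 L7←L0
Join-block Dom:
  L3: preds {L1,L6}: {L0,L1} ∩ {L0,L1,L3,L6} = {L0,L1}; idom=L1
  L4: preds {L2,L3}: {L0,L2} ∩ {L0,L1,L3} = {L0}; idom=L0
  L7: preds {L3,L5}: {L0,L1,L3} ∩ {L0,L4,L5} = {L0}; idom=L0

DF derivation:
  join L3 pred L1: · stop@L1
  join L3 pred L6: L6→L3 stop@L1
  join L4 pred L2: L2 stop@L0
  join L4 pred L3: L3→L1 stop@L0
  join L7 pred L3: L3→L1 stop@L0
  join L7 pred L5: L5→L4 stop@L0
  L0: DF=∅
  L1: DF={L4,L7}
  L2: DF={L4}
  L3: DF={L3,L4,L7}
  L4: DF={L7}
  L5: DF={L7}
  L6: DF={L3}
  L7: DF=∅

DF(L4) = ["L7"]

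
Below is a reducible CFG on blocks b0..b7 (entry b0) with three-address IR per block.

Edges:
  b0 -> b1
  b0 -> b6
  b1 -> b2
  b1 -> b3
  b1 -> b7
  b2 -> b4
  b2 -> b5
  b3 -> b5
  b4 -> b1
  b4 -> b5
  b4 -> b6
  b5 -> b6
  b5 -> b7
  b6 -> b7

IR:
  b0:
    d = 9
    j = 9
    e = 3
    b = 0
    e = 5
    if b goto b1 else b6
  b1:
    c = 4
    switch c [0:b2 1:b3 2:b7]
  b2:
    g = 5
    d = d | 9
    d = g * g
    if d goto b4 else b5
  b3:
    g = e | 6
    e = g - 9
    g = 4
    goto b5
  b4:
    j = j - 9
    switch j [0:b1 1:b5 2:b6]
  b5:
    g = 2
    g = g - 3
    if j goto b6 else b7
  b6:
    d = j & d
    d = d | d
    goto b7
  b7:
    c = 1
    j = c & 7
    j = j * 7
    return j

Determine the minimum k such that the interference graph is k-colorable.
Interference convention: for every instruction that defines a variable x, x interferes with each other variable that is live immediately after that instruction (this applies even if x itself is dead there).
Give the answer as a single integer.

def/use:
  b0 def {b,d,e,j} use ∅
  b1 def {c} use ∅
  b2 def {d,g} use {d}
  b3 def {e,g} use {e}
  b4 def {j} use {j}
  b5 def {g} use {j}
  b6 def {d} use {d,j}
  b7 def {c,j} use ∅

Live sets:
  live b0: ∅→{d,e,j}
  live b1: {d,e,j}→{d,e,j}
  live b2: {d,e,j}→{d,e,j}
  live b3: {d,e,j}→{d,j}
  live b4: {d,e,j}→{d,e,j}
  live b5: {d,j}→{d,j}
  live b6: {d,j}→∅
  live b7: ∅→∅

Interfere edges:
  b↔{d,e,j}
  c↔{d,e,j}
  d↔{b,c,e,g,j}
  e↔{b,c,d,g,j}
  g↔{d,e,j}
  j↔{b,c,d,e,g}

Registers:
  {b,d,e,j} pairwise interfere (4-clique) ⇒ χ ≥ 4
  assign b→R3 c→R3 d→R0 e→R1 g→R3 j→R2 — no edge inside a register ⇒ χ ≤ 4
  χ = 4

Answer: 4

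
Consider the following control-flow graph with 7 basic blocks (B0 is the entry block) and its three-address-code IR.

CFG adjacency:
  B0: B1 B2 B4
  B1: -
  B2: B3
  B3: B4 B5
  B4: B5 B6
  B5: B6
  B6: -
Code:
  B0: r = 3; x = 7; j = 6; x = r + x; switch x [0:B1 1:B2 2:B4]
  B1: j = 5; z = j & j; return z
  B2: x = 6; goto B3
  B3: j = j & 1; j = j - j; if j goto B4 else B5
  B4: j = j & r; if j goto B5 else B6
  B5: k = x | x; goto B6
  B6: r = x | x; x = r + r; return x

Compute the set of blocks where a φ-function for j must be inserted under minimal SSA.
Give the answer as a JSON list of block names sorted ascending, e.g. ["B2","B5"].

idom tree: B1←B0 B2←B0 B3←B2 B4←B0 B5←B0 B6←B0
Join-block Dom:
  B4: preds {B0,B3}: {B0} ∩ {B0,B2,B3} = {B0}; idom=B0
  B5: preds {B3,B4}: {B0,B2,B3} ∩ {B0,B4} = {B0}; idom=B0
  B6: preds {B4,B5}: {B0,B4} ∩ {B0,B5} = {B0}; idom=B0

DF derivation:
  B4←B0: walk · to B0
  B4←B3: walk B3→B2 to B0
  B5←B3: walk B3→B2 to B0
  B5←B4: walk B4 to B0
  B6←B4: walk B4 to B0
  B6←B5: walk B5 to B0
  DF(B0)=∅
  DF(B1)=∅
  DF(B2)={B4,B5}
  DF(B3)={B4,B5}
  DF(B4)={B5,B6}
  DF(B5)={B6}
  DF(B6)=∅

φ for j: defs {B0,B1,B3,B4}
  DF⁺ = {B4,B5,B6}

Answer: ["B4", "B5", "B6"]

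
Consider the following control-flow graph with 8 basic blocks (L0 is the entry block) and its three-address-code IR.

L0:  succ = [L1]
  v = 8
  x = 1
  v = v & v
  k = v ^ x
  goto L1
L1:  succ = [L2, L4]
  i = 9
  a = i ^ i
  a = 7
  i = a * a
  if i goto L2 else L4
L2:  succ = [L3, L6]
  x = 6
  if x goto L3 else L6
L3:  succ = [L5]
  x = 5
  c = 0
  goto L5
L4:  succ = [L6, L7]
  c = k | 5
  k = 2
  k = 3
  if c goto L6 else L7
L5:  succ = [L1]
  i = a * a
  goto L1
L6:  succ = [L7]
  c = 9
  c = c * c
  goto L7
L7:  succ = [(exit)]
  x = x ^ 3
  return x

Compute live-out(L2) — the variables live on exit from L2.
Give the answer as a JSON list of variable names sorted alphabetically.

def/use:
  L0: def={k,v,x} ue=∅
  L1: def={a,i} ue=∅
  L2: def={x} ue=∅
  L3: def={c,x} ue=∅
  L4: def={c,k} ue={k}
  L5: def={i} ue={a}
  L6: def={c} ue=∅
  L7: def={x} ue={x}

Backward fixpoint:
  L0 li=∅ lo={k,x}
  L1 li={k,x} lo={a,k,x}
  L2 li={a,k} lo={a,k,x}
  L3 li={a,k} lo={a,k,x}
  L4 li={k,x} lo={x}
  L5 li={a,k,x} lo={k,x}
  L6 li={x} lo={x}
  L7 li={x} lo=∅

live-out(L2) = ["a", "k", "x"]

Answer: ["a", "k", "x"]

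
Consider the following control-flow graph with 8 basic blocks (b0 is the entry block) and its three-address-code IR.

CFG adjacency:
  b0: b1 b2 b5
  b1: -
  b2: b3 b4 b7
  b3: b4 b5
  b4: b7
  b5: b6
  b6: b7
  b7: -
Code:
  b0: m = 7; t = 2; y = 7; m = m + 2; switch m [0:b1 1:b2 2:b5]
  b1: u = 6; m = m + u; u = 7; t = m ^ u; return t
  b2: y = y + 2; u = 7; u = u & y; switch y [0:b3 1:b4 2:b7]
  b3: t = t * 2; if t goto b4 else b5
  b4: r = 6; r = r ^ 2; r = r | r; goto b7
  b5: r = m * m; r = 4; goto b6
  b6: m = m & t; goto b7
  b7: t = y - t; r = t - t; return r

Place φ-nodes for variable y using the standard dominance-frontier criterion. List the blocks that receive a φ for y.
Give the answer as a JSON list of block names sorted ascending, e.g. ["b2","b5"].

Answer: ["b5", "b7"]

Derivation:
idom tree: b1←b0 b2←b0 b3←b2 b4←b2 b5←b0 b6←b5 b7←b0
Dom at joins:
  b4: preds {b2,b3}: {b0,b2} ∩ {b0,b2,b3} = {b0,b2}; idom=b2
  b5: preds {b0,b3}: {b0} ∩ {b0,b2,b3} = {b0}; idom=b0
  b7: preds {b2,b4,b6}: {b0,b2} ∩ {b0,b2,b4} ∩ {b0,b5,b6} = {b0}; idom=b0

Frontier:
  join b4 pred b2: · stop@b2
  join b4 pred b3: b3 stop@b2
  join b5 pred b0: · stop@b0
  join b5 pred b3: b3→b2 stop@b0
  join b7 pred b2: b2 stop@b0
  join b7 pred b4: b4→b2 stop@b0
  join b7 pred b6: b6→b5 stop@b0
  b0: DF=∅
  b1: DF=∅
  b2: DF={b5,b7}
  b3: DF={b4,b5}
  b4: DF={b7}
  b5: DF={b7}
  b6: DF={b7}
  b7: DF=∅

φ for y: defs {b0,b2}
  DF⁺ = {b5,b7}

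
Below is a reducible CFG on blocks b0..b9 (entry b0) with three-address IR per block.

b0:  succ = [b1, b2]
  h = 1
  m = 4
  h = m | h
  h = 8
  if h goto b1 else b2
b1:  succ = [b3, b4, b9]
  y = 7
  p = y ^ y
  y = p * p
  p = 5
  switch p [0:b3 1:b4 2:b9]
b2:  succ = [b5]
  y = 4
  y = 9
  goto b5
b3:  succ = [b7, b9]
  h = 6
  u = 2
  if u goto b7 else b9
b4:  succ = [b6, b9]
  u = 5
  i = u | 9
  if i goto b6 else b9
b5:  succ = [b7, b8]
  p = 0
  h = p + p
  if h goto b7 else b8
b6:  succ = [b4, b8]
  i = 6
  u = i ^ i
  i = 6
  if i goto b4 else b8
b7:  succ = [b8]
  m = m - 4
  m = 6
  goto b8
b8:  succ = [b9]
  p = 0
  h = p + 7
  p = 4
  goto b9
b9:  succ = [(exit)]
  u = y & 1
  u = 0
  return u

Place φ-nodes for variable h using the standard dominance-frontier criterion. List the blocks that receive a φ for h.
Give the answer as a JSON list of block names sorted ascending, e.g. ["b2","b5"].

idom tree: b1←b0 b2←b0 b3←b1 b4←b1 b5←b2 b6←b4 b7←b0 b8←b0 b9←b0
Dom∩ at merges:
  b4: preds {b1,b6}: {b0,b1} ∩ {b0,b1,b4,b6} = {b0,b1}; idom=b1
  b7: preds {b3,b5}: {b0,b1,b3} ∩ {b0,b2,b5} = {b0}; idom=b0
  b8: preds {b5,b6,b7}: {b0,b2,b5} ∩ {b0,b1,b4,b6} ∩ {b0,b7} = {b0}; idom=b0
  b9: preds {b1,b3,b4,b8}: {b0,b1} ∩ {b0,b1,b3} ∩ {b0,b1,b4} ∩ {b0,b8} = {b0}; idom=b0

Frontier:
  join b4 pred b1: · stop@b1
  join b4 pred b6: b6→b4 stop@b1
  join b7 pred b3: b3→b1 stop@b0
  join b7 pred b5: b5→b2 stop@b0
  join b8 pred b5: b5→b2 stop@b0
  join b8 pred b6: b6→b4→b1 stop@b0
  join b8 pred b7: b7 stop@b0
  join b9 pred b1: b1 stop@b0
  join b9 pred b3: b3→b1 stop@b0
  join b9 pred b4: b4→b1 stop@b0
  join b9 pred b8: b8 stop@b0
  b0 → ∅
  b1 → {b7,b8,b9}
  b2 → {b7,b8}
  b3 → {b7,b9}
  b4 → {b4,b8,b9}
  b5 → {b7,b8}
  b6 → {b4,b8}
  b7 → {b8}
  b8 → {b9}
  b9 → ∅

φ for h: defs {b0,b3,b5,b8}
  DF⁺ = {b7,b8,b9}

Answer: ["b7", "b8", "b9"]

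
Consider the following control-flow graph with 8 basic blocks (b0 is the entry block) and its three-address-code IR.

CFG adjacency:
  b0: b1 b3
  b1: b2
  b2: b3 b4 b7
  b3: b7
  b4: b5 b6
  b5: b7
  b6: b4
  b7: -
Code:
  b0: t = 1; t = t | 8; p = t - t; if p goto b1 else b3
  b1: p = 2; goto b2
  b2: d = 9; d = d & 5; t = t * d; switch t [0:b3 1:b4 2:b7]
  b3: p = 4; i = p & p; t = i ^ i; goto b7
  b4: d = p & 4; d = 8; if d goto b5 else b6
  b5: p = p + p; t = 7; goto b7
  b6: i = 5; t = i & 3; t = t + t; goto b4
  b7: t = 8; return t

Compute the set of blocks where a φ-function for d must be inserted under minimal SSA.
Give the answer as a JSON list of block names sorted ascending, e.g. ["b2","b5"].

idom tree: b1←b0 b2←b1 b3←b0 b4←b2 b5←b4 b6←b4 b7←b0
Dom at joins:
  b3: preds {b0,b2}: {b0} ∩ {b0,b1,b2} = {b0}; idom=b0
  b4: preds {b2,b6}: {b0,b1,b2} ∩ {b0,b1,b2,b4,b6} = {b0,b1,b2}; idom=b2
  b7: preds {b2,b3,b5}: {b0,b1,b2} ∩ {b0,b3} ∩ {b0,b1,b2,b4,b5} = {b0}; idom=b0

Frontier:
  join b3 pred b0: · stop@b0
  join b3 pred b2: b2→b1 stop@b0
  join b4 pred b2: · stop@b2
  join b4 pred b6: b6→b4 stop@b2
  join b7 pred b2: b2→b1 stop@b0
  join b7 pred b3: b3 stop@b0
  join b7 pred b5: b5→b4→b2→b1 stop@b0
  DF(b0)=∅
  DF(b1)={b3,b7}
  DF(b2)={b3,b7}
  DF(b3)={b7}
  DF(b4)={b4,b7}
  DF(b5)={b7}
  DF(b6)={b4}
  DF(b7)=∅

φ for d: defs {b2,b4}
  DF⁺ = {b3,b4,b7}

Answer: ["b3", "b4", "b7"]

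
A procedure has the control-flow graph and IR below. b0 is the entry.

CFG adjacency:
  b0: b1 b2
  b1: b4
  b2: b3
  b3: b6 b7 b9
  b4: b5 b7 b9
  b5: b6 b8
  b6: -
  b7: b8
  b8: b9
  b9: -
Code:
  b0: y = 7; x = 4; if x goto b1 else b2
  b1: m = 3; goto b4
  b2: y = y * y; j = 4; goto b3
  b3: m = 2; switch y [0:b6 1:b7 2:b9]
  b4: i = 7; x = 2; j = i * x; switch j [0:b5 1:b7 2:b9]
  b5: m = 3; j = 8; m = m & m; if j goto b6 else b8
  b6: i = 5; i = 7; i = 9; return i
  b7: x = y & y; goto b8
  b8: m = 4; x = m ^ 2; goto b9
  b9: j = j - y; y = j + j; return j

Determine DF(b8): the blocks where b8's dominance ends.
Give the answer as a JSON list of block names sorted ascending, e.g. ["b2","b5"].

idom tree: b1←b0 b2←b0 b3←b2 b4←b1 b5←b4 b6←b0 b7←b0 b8←b0 b9←b0
Dom at joins:
  b6: preds {b3,b5}: {b0,b2,b3} ∩ {b0,b1,b4,b5} = {b0}; idom=b0
  b7: preds {b3,b4}: {b0,b2,b3} ∩ {b0,b1,b4} = {b0}; idom=b0
  b8: preds {b5,b7}: {b0,b1,b4,b5} ∩ {b0,b7} = {b0}; idom=b0
  b9: preds {b3,b4,b8}: {b0,b2,b3} ∩ {b0,b1,b4} ∩ {b0,b8} = {b0}; idom=b0

Frontier:
  join b6 pred b3: b3→b2 stop@b0
  join b6 pred b5: b5→b4→b1 stop@b0
  join b7 pred b3: b3→b2 stop@b0
  join b7 pred b4: b4→b1 stop@b0
  join b8 pred b5: b5→b4→b1 stop@b0
  join b8 pred b7: b7 stop@b0
  join b9 pred b3: b3→b2 stop@b0
  join b9 pred b4: b4→b1 stop@b0
  join b9 pred b8: b8 stop@b0
  DF(b0)=∅
  DF(b1)={b6,b7,b8,b9}
  DF(b2)={b6,b7,b9}
  DF(b3)={b6,b7,b9}
  DF(b4)={b6,b7,b8,b9}
  DF(b5)={b6,b8}
  DF(b6)=∅
  DF(b7)={b8}
  DF(b8)={b9}
  DF(b9)=∅

DF(b8) = ["b9"]

Answer: ["b9"]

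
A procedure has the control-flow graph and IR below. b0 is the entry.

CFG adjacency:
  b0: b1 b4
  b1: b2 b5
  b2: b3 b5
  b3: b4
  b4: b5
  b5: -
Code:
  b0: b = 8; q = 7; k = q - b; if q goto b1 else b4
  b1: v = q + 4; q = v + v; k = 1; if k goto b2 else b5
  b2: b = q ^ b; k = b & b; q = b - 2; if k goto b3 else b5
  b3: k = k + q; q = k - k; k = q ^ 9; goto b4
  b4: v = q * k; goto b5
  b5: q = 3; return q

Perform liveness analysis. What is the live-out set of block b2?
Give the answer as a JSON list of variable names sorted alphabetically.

Answer: ["k", "q"]

Analysis:
def/use:
  b0: def={b,k,q} ue=∅
  b1: def={k,q,v} ue={q}
  b2: def={b,k,q} ue={b,q}
  b3: def={k,q} ue={k,q}
  b4: def={v} ue={k,q}
  b5: def={q} ue=∅

Liveness:
  b0: in=∅ out={b,k,q}
  b1: in={b,q} out={b,q}
  b2: in={b,q} out={k,q}
  b3: in={k,q} out={k,q}
  b4: in={k,q} out=∅
  b5: in=∅ out=∅

live-out(b2) = ["k", "q"]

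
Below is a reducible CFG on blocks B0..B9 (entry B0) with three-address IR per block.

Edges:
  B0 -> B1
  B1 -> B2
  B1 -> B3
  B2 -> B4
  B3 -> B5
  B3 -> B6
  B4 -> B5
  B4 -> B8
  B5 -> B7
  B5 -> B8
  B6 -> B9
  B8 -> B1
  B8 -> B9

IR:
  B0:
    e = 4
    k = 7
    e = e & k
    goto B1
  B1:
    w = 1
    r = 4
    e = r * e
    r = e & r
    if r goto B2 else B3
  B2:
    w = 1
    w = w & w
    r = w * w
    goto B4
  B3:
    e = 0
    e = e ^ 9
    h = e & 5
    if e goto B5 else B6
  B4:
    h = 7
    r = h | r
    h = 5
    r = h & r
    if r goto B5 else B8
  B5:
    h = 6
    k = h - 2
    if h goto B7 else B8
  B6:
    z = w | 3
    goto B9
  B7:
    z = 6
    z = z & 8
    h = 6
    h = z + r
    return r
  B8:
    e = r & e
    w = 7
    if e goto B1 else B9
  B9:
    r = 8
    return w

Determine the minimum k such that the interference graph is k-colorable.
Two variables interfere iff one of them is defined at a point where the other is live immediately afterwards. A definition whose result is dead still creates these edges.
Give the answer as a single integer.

Answer: 4

Derivation:
Block summaries:
  B0: {e,k} / ∅
  B1: {e,r,w} / {e}
  B2: {r,w} / ∅
  B3: {e,h} / ∅
  B4: {h,r} / {r}
  B5: {h,k} / ∅
  B6: {z} / {w}
  B7: {h,z} / {r}
  B8: {e,w} / {e,r}
  B9: {r} / {w}

Backward fixpoint:
  B0: in=∅ out={e}
  B1: in={e} out={e,r,w}
  B2: in={e} out={e,r}
  B3: in={r,w} out={e,r,w}
  B4: in={e,r} out={e,r}
  B5: in={e,r} out={e,r}
  B6: in={w} out={w}
  B7: in={r} out=∅
  B8: in={e,r} out={e,w}
  B9: in={w} out=∅

Interference:
  e: {h,k,r,w}
  h: {e,k,r,w,z}
  k: {e,h,r}
  r: {e,h,k,w,z}
  w: {e,h,r,z}
  z: {h,r,w}

Colouring:
  lower bound: {e,h,k,r} mutually conflict ⇒ χ ≥ 4
  4-colouring: R0={h}  R1={r}  R2={e,z}  R3={k,w}
  χ = 4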